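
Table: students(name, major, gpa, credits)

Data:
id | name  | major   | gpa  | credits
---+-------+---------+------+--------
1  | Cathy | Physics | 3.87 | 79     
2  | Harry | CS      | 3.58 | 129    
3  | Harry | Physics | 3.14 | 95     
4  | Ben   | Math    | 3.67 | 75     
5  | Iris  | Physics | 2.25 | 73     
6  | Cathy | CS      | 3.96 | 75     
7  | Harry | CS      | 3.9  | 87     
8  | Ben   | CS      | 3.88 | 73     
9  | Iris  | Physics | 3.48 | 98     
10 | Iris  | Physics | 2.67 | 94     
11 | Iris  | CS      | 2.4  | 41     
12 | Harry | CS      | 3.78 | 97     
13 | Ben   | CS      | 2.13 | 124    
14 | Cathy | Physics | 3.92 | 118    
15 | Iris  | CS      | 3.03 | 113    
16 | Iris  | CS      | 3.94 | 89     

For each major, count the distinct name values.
SELECT major, COUNT(DISTINCT name)
FROM students
GROUP BY major

Result:
  CS: 4 distinct
  Math: 1 distinct
  Physics: 3 distinct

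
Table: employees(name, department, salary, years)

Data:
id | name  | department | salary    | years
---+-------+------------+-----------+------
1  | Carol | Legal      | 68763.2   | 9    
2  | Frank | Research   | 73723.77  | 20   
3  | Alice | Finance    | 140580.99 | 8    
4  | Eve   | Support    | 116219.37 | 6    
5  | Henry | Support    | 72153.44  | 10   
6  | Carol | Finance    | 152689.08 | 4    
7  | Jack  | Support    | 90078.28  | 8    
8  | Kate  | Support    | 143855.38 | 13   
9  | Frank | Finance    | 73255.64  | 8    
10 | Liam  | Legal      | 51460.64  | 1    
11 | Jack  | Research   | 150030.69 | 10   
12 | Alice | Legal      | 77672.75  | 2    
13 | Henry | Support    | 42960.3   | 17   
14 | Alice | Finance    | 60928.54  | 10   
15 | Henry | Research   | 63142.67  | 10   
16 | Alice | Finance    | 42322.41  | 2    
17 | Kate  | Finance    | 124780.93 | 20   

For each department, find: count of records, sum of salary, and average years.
SELECT department,
       COUNT(*) as cnt,
       SUM(salary) as total_salary,
       AVG(years) as avg_years
FROM employees
GROUP BY department

Result:
  Finance: 6 records, 594557.59 total salary, 8.67 avg years
  Legal: 3 records, 197896.59 total salary, 4.00 avg years
  Research: 3 records, 286897.13 total salary, 13.33 avg years
  Support: 5 records, 465266.77 total salary, 10.80 avg years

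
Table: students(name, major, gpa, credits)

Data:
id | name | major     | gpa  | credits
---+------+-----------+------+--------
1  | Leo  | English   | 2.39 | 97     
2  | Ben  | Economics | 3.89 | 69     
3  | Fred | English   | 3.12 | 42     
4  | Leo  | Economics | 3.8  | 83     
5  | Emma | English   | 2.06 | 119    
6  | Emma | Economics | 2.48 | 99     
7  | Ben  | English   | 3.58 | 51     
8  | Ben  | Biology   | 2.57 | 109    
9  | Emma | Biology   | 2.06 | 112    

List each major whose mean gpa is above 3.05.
SELECT major, AVG(gpa)
FROM students
GROUP BY major
HAVING AVG(gpa) > 3.05

Result:
  Economics: avg=3.39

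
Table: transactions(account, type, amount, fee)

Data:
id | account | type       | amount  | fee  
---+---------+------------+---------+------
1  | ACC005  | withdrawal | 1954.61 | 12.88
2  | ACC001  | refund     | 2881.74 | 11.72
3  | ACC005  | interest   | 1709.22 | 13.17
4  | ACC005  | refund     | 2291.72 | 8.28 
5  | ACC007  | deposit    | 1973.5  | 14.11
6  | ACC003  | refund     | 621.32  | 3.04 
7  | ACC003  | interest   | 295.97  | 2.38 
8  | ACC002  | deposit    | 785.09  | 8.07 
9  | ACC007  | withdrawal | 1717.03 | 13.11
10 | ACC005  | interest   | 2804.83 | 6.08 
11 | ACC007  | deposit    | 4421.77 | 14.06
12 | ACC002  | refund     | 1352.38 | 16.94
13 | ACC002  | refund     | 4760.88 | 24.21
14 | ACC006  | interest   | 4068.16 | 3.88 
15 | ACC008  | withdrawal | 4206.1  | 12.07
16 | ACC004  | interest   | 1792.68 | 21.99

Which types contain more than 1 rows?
SELECT type, COUNT(*) as cnt
FROM transactions
GROUP BY type
HAVING COUNT(*) > 1

Result:
  deposit: 3
  interest: 5
  refund: 5
  withdrawal: 3

Note: HAVING filters groups after aggregation, WHERE filters rows before.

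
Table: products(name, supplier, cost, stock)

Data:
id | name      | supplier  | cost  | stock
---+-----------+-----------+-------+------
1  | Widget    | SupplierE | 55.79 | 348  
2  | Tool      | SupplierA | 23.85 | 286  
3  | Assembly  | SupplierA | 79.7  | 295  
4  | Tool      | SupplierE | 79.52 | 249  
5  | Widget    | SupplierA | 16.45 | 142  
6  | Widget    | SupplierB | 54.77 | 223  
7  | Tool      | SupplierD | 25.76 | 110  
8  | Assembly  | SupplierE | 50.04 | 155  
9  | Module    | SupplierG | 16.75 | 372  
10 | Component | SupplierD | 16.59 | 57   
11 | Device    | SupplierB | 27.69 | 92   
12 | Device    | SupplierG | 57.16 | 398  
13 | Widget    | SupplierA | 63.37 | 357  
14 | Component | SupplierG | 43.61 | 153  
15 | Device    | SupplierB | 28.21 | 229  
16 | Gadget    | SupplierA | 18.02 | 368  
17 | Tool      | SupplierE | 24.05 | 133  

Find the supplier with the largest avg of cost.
SELECT supplier, AVG(cost) as val
FROM products
GROUP BY supplier
ORDER BY val DESC
LIMIT 1

Result: SupplierE with avg(cost) = 52.35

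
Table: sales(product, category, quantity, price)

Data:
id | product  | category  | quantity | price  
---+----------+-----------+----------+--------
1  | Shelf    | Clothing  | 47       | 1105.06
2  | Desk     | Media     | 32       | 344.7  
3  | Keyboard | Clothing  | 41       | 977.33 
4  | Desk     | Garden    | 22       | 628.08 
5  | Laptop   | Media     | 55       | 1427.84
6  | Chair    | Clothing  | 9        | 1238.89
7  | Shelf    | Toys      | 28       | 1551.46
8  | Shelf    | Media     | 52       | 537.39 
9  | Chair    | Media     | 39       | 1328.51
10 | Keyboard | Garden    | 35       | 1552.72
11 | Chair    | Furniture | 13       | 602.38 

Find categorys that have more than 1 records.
SELECT category, COUNT(*) as cnt
FROM sales
GROUP BY category
HAVING COUNT(*) > 1

Result:
  Clothing: 3
  Garden: 2
  Media: 4

Note: HAVING filters groups after aggregation, WHERE filters rows before.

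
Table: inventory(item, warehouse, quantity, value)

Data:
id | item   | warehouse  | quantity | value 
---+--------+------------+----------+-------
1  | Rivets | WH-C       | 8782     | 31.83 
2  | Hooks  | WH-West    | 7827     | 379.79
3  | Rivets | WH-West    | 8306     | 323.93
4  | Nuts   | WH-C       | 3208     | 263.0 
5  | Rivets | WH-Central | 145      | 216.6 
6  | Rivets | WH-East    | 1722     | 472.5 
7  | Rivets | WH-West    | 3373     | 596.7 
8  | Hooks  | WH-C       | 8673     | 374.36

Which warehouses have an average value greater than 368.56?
SELECT warehouse, AVG(value)
FROM inventory
GROUP BY warehouse
HAVING AVG(value) > 368.56

Result:
  WH-East: avg=472.50
  WH-West: avg=433.47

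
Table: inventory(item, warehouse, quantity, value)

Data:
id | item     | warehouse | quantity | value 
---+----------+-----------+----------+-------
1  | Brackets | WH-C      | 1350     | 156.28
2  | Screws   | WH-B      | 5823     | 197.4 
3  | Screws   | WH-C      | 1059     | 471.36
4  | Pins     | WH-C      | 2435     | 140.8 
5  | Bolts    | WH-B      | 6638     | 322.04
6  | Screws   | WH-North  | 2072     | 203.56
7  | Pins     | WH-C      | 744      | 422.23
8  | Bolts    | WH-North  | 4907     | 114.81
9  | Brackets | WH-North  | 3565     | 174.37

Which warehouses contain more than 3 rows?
SELECT warehouse, COUNT(*) as cnt
FROM inventory
GROUP BY warehouse
HAVING COUNT(*) > 3

Result:
  WH-C: 4

Note: HAVING filters groups after aggregation, WHERE filters rows before.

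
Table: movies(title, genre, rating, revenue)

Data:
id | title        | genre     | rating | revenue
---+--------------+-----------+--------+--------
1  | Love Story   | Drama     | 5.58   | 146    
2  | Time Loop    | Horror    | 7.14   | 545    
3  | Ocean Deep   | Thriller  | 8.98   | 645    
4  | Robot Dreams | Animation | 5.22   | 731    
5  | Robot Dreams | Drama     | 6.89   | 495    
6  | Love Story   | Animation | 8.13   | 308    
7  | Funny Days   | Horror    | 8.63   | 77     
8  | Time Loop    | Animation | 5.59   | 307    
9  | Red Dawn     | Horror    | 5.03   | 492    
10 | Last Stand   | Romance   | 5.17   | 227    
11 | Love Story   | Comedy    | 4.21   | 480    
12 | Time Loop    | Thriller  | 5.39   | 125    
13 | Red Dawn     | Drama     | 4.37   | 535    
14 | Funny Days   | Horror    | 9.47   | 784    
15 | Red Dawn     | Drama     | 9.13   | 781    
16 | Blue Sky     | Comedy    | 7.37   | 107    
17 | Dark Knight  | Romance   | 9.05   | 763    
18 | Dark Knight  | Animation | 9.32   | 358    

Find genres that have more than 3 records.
SELECT genre, COUNT(*) as cnt
FROM movies
GROUP BY genre
HAVING COUNT(*) > 3

Result:
  Animation: 4
  Drama: 4
  Horror: 4

Note: HAVING filters groups after aggregation, WHERE filters rows before.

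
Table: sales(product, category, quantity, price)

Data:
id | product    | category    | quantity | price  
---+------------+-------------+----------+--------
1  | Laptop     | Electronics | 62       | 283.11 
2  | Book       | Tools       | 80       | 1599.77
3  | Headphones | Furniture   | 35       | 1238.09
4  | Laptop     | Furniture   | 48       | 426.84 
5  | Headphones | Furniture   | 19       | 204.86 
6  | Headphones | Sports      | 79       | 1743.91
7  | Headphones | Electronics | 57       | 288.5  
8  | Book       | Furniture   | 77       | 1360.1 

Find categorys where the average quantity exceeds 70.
SELECT category, AVG(quantity)
FROM sales
GROUP BY category
HAVING AVG(quantity) > 70

Result:
  Sports: avg=79.00
  Tools: avg=80.00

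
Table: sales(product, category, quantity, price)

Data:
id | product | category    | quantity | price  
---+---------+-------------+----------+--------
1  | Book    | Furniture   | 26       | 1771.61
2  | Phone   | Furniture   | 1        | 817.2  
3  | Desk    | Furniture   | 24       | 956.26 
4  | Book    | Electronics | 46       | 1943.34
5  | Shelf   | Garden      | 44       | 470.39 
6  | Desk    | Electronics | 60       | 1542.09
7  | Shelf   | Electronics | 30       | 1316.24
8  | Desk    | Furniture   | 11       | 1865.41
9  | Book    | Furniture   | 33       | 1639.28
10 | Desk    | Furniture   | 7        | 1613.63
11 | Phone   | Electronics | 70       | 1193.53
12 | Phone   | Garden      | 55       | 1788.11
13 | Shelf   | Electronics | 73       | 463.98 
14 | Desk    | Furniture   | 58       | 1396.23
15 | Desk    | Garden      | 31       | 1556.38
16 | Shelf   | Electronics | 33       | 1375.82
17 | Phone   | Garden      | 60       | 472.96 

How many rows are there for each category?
SELECT category, COUNT(*) as count
FROM sales
GROUP BY category

Result:
  Electronics: 6
  Furniture: 7
  Garden: 4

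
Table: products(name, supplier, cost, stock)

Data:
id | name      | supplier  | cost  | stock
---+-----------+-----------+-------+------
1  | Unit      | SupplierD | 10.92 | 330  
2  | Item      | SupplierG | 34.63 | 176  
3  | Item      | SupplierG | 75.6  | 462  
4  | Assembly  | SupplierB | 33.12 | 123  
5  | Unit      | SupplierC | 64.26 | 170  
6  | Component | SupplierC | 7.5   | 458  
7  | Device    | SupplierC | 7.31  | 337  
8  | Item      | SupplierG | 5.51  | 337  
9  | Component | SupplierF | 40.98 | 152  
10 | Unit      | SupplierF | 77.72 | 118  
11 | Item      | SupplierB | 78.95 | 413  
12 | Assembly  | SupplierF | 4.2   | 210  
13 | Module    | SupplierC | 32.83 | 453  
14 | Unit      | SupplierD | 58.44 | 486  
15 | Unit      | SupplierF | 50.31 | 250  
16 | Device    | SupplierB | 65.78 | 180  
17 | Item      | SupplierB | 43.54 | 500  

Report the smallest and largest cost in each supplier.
SELECT supplier, MIN(cost), MAX(cost)
FROM products
GROUP BY supplier

Result:
  SupplierB: min=33.12, max=78.95
  SupplierC: min=7.31, max=64.26
  SupplierD: min=10.92, max=58.44
  SupplierF: min=4.20, max=77.72
  SupplierG: min=5.51, max=75.60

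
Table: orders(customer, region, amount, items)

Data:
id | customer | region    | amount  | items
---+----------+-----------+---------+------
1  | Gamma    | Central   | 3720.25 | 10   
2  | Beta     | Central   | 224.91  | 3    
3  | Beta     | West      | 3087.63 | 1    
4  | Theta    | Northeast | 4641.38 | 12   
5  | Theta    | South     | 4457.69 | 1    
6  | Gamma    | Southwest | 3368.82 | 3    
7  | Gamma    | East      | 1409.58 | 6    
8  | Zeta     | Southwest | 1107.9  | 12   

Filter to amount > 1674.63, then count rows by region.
SELECT region, COUNT(*)
FROM orders
WHERE amount > 1674.63
GROUP BY region

Note: WHERE filters rows before grouping.

Result:
  Central: 1
  Northeast: 1
  South: 1
  Southwest: 1
  West: 1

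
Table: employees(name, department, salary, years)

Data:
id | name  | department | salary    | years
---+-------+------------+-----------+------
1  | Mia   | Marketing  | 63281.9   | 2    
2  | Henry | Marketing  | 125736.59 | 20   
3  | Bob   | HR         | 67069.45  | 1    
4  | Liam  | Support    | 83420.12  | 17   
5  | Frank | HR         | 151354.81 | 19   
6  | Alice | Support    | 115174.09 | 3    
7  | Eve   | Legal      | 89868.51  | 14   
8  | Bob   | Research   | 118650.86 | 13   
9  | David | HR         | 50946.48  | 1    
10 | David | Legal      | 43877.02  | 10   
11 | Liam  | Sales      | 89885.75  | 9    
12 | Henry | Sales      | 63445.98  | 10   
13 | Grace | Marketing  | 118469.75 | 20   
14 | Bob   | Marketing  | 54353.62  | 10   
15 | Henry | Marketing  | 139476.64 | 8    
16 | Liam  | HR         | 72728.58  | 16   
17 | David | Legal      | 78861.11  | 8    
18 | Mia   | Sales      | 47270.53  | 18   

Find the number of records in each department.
SELECT department, COUNT(*) as count
FROM employees
GROUP BY department

Result:
  HR: 4
  Legal: 3
  Marketing: 5
  Research: 1
  Sales: 3
  Support: 2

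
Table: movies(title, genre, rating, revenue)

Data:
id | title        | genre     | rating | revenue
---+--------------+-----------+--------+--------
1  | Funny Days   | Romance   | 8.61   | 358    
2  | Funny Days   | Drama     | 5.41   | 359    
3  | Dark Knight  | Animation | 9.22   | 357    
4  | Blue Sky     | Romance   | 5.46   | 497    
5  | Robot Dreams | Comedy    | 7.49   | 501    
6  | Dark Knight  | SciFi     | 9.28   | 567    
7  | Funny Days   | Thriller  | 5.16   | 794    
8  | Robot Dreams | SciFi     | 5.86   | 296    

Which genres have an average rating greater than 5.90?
SELECT genre, AVG(rating)
FROM movies
GROUP BY genre
HAVING AVG(rating) > 5.90

Result:
  Animation: avg=9.22
  Comedy: avg=7.49
  Romance: avg=7.04
  SciFi: avg=7.57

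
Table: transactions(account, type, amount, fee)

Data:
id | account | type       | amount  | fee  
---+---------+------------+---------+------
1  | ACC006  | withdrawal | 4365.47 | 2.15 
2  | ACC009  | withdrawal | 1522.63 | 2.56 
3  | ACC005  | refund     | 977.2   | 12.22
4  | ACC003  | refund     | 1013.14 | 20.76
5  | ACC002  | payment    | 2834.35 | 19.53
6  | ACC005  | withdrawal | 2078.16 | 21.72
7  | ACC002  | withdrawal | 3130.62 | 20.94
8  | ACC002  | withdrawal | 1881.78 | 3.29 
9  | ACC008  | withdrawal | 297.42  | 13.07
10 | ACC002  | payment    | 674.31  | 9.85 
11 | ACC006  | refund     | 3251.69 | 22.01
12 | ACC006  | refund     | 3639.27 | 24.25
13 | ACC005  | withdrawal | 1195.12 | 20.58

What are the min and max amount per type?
SELECT type, MIN(amount), MAX(amount)
FROM transactions
GROUP BY type

Result:
  payment: min=674.31, max=2834.35
  refund: min=977.20, max=3639.27
  withdrawal: min=297.42, max=4365.47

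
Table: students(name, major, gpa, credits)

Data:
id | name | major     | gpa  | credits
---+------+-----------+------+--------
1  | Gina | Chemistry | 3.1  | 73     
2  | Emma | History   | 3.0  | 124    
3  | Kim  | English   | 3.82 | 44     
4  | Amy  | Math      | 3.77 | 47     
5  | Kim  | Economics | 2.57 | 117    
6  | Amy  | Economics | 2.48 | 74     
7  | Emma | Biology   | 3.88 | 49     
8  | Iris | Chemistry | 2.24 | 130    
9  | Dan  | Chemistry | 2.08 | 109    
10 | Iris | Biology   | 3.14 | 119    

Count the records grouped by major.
SELECT major, COUNT(*) as count
FROM students
GROUP BY major

Result:
  Biology: 2
  Chemistry: 3
  Economics: 2
  English: 1
  History: 1
  Math: 1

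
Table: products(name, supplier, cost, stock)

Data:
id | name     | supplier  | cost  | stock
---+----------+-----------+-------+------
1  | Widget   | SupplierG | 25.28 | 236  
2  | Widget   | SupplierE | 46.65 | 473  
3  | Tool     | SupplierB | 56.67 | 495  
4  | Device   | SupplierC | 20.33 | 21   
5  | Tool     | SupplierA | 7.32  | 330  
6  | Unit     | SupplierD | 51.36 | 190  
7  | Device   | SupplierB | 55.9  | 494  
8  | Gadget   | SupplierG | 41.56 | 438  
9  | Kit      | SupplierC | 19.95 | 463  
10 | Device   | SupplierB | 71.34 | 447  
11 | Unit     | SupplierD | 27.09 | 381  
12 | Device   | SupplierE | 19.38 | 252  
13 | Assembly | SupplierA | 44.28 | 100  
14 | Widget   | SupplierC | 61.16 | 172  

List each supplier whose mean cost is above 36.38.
SELECT supplier, AVG(cost)
FROM products
GROUP BY supplier
HAVING AVG(cost) > 36.38

Result:
  SupplierB: avg=61.30
  SupplierD: avg=39.23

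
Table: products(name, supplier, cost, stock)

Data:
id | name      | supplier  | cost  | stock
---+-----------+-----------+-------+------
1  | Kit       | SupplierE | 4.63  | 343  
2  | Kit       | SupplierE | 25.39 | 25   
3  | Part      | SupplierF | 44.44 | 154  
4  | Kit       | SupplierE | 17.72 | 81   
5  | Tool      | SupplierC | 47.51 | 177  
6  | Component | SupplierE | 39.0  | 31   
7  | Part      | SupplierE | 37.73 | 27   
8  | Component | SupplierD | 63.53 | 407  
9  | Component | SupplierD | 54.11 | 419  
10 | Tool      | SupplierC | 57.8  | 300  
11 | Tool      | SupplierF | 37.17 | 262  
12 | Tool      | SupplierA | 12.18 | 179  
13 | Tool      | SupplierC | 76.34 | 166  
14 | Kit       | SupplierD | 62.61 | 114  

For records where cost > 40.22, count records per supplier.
SELECT supplier, COUNT(*)
FROM products
WHERE cost > 40.22
GROUP BY supplier

Note: WHERE filters rows before grouping.

Result:
  SupplierC: 3
  SupplierD: 3
  SupplierF: 1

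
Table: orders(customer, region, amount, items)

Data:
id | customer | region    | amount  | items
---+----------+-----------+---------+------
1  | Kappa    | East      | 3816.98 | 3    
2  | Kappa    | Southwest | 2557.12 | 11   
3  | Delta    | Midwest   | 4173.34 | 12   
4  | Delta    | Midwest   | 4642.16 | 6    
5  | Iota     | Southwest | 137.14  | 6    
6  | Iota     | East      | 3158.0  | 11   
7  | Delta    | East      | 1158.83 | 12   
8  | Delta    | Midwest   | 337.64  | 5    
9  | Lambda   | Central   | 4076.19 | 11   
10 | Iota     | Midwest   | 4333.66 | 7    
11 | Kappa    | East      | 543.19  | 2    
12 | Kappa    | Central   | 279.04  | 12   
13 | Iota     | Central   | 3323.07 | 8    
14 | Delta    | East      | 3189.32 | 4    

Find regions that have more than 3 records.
SELECT region, COUNT(*) as cnt
FROM orders
GROUP BY region
HAVING COUNT(*) > 3

Result:
  East: 5
  Midwest: 4

Note: HAVING filters groups after aggregation, WHERE filters rows before.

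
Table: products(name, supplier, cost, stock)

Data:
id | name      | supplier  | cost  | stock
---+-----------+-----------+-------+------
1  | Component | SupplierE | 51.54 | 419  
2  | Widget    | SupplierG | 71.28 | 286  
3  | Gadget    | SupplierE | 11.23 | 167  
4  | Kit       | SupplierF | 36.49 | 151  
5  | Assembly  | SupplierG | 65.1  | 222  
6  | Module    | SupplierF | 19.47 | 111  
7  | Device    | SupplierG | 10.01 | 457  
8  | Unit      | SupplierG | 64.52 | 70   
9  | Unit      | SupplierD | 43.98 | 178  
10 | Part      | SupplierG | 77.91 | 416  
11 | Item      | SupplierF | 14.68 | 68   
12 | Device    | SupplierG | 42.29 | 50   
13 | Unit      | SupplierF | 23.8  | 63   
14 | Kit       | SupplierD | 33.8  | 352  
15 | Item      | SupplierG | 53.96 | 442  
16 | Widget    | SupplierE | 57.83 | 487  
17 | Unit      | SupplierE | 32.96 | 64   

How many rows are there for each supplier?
SELECT supplier, COUNT(*) as count
FROM products
GROUP BY supplier

Result:
  SupplierD: 2
  SupplierE: 4
  SupplierF: 4
  SupplierG: 7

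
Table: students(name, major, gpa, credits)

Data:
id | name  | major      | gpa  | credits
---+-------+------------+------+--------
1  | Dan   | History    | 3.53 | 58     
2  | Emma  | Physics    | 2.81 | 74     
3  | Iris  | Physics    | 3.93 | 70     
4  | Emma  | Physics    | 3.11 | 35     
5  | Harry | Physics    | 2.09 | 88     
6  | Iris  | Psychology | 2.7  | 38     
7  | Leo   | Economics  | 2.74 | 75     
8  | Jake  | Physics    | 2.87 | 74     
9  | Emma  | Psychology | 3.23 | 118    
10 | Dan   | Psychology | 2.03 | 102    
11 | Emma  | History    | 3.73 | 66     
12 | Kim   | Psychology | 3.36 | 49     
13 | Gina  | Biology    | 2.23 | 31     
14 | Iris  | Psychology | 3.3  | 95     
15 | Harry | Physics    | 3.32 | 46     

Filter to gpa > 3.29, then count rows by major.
SELECT major, COUNT(*)
FROM students
WHERE gpa > 3.29
GROUP BY major

Note: WHERE filters rows before grouping.

Result:
  History: 2
  Physics: 2
  Psychology: 2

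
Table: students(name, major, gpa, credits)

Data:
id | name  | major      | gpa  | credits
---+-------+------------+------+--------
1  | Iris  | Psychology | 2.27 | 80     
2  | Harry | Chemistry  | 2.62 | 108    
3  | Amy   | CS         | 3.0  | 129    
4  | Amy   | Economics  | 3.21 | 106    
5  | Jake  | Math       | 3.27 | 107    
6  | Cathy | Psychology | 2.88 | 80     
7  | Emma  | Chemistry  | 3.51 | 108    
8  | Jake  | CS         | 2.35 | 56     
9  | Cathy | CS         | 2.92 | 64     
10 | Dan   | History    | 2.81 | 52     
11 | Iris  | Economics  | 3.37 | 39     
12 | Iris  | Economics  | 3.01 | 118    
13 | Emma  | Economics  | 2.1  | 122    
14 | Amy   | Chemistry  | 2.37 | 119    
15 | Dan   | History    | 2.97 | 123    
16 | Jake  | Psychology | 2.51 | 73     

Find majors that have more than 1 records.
SELECT major, COUNT(*) as cnt
FROM students
GROUP BY major
HAVING COUNT(*) > 1

Result:
  CS: 3
  Chemistry: 3
  Economics: 4
  History: 2
  Psychology: 3

Note: HAVING filters groups after aggregation, WHERE filters rows before.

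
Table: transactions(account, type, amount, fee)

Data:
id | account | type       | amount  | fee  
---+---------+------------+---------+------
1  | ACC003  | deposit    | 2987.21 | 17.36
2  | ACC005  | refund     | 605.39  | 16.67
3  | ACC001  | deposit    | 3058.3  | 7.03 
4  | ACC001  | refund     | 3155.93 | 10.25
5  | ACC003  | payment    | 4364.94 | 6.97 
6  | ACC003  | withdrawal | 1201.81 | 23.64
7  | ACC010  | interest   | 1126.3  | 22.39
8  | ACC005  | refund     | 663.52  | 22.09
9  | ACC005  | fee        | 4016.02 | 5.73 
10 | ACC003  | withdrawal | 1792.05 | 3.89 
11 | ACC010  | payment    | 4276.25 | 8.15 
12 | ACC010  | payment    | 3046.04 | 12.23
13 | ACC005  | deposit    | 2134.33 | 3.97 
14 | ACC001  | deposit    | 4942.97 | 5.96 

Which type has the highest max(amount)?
SELECT type, MAX(amount) as val
FROM transactions
GROUP BY type
ORDER BY val DESC
LIMIT 1

Result: deposit with max(amount) = 4942.97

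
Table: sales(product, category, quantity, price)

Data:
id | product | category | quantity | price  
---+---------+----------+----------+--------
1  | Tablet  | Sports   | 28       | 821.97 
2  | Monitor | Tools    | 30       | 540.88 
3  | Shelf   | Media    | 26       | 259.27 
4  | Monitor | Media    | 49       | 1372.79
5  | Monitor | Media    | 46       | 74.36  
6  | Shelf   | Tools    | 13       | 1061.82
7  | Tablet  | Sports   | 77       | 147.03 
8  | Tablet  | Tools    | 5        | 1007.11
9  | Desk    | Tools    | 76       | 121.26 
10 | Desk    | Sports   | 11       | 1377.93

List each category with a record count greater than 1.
SELECT category, COUNT(*) as cnt
FROM sales
GROUP BY category
HAVING COUNT(*) > 1

Result:
  Media: 3
  Sports: 3
  Tools: 4

Note: HAVING filters groups after aggregation, WHERE filters rows before.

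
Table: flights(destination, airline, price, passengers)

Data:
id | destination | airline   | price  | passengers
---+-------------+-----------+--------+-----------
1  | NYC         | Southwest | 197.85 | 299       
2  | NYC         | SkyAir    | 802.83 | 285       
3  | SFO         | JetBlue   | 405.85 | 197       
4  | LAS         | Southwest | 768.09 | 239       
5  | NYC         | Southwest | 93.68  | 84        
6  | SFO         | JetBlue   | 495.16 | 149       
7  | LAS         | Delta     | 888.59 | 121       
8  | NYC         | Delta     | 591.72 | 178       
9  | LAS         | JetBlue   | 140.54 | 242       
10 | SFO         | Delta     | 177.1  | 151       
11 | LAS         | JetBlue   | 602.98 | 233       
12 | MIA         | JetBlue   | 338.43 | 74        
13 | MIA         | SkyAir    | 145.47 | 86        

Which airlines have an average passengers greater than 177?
SELECT airline, AVG(passengers)
FROM flights
GROUP BY airline
HAVING AVG(passengers) > 177

Result:
  JetBlue: avg=179.00
  SkyAir: avg=185.50
  Southwest: avg=207.33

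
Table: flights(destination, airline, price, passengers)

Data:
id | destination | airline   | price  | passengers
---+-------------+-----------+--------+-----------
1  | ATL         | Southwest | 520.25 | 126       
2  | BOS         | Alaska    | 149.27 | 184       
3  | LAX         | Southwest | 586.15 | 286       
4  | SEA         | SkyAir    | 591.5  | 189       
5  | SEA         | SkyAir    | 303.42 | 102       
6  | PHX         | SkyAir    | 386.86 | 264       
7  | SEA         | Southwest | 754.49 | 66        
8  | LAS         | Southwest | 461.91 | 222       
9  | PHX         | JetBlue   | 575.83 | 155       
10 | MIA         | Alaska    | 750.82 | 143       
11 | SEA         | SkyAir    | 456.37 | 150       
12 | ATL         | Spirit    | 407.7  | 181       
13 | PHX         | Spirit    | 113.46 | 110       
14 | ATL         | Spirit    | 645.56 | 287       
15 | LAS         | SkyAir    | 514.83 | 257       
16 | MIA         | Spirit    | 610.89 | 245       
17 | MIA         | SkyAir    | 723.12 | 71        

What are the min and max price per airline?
SELECT airline, MIN(price), MAX(price)
FROM flights
GROUP BY airline

Result:
  Alaska: min=149.27, max=750.82
  JetBlue: min=575.83, max=575.83
  SkyAir: min=303.42, max=723.12
  Southwest: min=461.91, max=754.49
  Spirit: min=113.46, max=645.56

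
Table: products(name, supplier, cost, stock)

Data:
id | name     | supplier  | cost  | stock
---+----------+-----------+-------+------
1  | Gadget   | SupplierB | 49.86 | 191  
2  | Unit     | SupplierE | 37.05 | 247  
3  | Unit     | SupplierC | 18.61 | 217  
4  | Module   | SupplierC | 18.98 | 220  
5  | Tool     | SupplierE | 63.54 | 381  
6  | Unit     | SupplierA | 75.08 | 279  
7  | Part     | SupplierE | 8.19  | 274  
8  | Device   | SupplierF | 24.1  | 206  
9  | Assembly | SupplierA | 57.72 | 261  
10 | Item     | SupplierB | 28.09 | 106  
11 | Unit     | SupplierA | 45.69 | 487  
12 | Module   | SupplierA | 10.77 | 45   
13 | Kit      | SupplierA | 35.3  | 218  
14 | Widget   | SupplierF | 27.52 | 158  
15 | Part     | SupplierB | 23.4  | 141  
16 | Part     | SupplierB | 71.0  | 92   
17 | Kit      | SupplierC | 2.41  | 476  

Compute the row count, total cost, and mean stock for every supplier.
SELECT supplier,
       COUNT(*) as cnt,
       SUM(cost) as total_cost,
       AVG(stock) as avg_stock
FROM products
GROUP BY supplier

Result:
  SupplierA: 5 records, 224.56 total cost, 258.00 avg stock
  SupplierB: 4 records, 172.35 total cost, 132.50 avg stock
  SupplierC: 3 records, 40.00 total cost, 304.33 avg stock
  SupplierE: 3 records, 108.78 total cost, 300.67 avg stock
  SupplierF: 2 records, 51.62 total cost, 182.00 avg stock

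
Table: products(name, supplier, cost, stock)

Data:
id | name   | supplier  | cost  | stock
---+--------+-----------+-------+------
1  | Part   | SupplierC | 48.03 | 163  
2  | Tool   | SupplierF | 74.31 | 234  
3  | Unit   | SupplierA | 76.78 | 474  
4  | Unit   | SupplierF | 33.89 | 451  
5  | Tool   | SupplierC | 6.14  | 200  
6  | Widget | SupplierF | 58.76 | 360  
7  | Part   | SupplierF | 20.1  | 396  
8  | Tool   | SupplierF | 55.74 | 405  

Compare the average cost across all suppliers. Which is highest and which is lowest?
SELECT supplier, AVG(cost)
FROM products
GROUP BY supplier
ORDER BY AVG(cost)

All groups:
  SupplierC: 27.09
  SupplierF: 48.56
  SupplierA: 76.78

Highest: SupplierA (76.78)
Lowest: SupplierC (27.09)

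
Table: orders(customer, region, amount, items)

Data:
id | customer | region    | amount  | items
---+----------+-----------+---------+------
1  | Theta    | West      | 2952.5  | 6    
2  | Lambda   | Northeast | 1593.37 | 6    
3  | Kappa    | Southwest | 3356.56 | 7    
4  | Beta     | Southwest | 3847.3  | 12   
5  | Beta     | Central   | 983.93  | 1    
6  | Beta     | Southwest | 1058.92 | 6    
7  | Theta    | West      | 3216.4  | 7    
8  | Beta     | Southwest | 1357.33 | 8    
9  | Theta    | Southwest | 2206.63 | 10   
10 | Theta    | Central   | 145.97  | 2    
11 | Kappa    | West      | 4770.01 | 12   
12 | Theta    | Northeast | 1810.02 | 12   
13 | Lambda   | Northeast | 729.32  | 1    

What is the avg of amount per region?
SELECT region, AVG(amount) as result
FROM orders
GROUP BY region

Result:
  Central: 564.95
  Northeast: 1377.57
  Southwest: 2365.35
  West: 3646.30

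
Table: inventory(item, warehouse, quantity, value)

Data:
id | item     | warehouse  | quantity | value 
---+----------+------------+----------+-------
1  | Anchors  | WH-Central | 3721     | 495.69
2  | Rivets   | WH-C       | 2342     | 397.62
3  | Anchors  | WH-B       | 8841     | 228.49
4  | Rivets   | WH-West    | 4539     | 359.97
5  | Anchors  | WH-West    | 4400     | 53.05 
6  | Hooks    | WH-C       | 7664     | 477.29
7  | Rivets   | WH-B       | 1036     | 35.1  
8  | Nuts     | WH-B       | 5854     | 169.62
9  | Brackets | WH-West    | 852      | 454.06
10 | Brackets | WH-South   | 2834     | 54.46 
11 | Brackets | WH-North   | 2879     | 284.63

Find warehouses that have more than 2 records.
SELECT warehouse, COUNT(*) as cnt
FROM inventory
GROUP BY warehouse
HAVING COUNT(*) > 2

Result:
  WH-B: 3
  WH-West: 3

Note: HAVING filters groups after aggregation, WHERE filters rows before.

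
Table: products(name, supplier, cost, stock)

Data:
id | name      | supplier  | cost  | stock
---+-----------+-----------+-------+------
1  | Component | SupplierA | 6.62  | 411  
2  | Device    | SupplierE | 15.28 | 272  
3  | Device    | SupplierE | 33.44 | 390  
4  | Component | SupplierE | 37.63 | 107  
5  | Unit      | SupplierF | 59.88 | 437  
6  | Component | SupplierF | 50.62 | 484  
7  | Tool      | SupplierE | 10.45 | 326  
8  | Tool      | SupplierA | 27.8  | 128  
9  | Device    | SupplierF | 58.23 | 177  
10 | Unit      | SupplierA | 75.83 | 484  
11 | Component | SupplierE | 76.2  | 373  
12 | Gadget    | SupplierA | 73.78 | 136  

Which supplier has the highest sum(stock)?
SELECT supplier, SUM(stock) as val
FROM products
GROUP BY supplier
ORDER BY val DESC
LIMIT 1

Result: SupplierE with sum(stock) = 1468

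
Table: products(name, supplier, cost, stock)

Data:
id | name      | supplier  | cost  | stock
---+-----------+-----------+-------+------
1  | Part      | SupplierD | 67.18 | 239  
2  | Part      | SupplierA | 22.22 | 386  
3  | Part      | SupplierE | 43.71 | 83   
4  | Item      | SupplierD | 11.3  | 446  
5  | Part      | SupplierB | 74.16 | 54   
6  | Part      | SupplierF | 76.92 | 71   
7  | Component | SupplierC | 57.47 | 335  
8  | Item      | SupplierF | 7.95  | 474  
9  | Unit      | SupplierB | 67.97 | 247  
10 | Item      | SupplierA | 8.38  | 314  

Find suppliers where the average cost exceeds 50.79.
SELECT supplier, AVG(cost)
FROM products
GROUP BY supplier
HAVING AVG(cost) > 50.79

Result:
  SupplierB: avg=71.07
  SupplierC: avg=57.47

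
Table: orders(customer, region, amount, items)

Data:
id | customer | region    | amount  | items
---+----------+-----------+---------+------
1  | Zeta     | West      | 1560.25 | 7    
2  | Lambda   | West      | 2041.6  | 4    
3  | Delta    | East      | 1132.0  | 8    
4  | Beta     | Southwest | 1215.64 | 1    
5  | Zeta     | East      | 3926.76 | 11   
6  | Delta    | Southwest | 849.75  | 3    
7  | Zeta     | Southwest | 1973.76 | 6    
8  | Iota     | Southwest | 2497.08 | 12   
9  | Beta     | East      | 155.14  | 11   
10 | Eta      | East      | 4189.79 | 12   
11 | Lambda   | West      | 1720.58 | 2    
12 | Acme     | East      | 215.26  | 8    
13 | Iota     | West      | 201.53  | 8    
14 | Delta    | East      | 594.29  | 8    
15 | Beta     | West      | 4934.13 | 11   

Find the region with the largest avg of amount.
SELECT region, AVG(amount) as val
FROM orders
GROUP BY region
ORDER BY val DESC
LIMIT 1

Result: West with avg(amount) = 2091.62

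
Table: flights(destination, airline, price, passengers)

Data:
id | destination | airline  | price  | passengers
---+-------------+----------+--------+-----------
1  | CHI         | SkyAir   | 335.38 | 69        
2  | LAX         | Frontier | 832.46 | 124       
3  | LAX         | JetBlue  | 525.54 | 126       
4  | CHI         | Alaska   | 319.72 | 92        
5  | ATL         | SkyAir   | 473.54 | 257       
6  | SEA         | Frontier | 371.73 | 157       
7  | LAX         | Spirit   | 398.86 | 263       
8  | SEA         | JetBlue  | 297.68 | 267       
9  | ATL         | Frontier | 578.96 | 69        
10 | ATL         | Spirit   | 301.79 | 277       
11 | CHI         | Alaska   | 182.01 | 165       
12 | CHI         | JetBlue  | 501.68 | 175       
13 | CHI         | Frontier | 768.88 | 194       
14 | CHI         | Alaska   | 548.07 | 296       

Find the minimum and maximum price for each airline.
SELECT airline, MIN(price), MAX(price)
FROM flights
GROUP BY airline

Result:
  Alaska: min=182.01, max=548.07
  Frontier: min=371.73, max=832.46
  JetBlue: min=297.68, max=525.54
  SkyAir: min=335.38, max=473.54
  Spirit: min=301.79, max=398.86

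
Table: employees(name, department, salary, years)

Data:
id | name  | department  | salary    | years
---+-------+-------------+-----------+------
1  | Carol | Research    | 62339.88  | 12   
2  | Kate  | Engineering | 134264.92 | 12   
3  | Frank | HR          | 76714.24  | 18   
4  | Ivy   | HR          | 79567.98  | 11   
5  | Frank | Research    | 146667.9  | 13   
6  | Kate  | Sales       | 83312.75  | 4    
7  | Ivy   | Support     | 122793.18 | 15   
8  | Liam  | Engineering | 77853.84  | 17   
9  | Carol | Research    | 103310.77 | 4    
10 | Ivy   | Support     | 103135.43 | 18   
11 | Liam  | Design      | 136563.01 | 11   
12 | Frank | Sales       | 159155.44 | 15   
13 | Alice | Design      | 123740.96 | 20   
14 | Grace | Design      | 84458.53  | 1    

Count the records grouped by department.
SELECT department, COUNT(*) as count
FROM employees
GROUP BY department

Result:
  Design: 3
  Engineering: 2
  HR: 2
  Research: 3
  Sales: 2
  Support: 2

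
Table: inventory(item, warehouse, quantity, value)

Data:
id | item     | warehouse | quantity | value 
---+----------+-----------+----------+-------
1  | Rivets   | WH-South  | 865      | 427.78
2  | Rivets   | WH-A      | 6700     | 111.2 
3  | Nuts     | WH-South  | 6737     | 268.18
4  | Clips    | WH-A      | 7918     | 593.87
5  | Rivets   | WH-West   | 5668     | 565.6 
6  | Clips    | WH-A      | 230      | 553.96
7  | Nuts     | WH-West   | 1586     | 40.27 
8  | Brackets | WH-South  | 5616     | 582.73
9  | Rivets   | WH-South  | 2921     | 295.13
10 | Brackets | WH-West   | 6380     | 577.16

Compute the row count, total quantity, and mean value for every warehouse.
SELECT warehouse,
       COUNT(*) as cnt,
       SUM(quantity) as total_quantity,
       AVG(value) as avg_value
FROM inventory
GROUP BY warehouse

Result:
  WH-A: 3 records, 14848 total quantity, 419.68 avg value
  WH-South: 4 records, 16139 total quantity, 393.46 avg value
  WH-West: 3 records, 13634 total quantity, 394.34 avg value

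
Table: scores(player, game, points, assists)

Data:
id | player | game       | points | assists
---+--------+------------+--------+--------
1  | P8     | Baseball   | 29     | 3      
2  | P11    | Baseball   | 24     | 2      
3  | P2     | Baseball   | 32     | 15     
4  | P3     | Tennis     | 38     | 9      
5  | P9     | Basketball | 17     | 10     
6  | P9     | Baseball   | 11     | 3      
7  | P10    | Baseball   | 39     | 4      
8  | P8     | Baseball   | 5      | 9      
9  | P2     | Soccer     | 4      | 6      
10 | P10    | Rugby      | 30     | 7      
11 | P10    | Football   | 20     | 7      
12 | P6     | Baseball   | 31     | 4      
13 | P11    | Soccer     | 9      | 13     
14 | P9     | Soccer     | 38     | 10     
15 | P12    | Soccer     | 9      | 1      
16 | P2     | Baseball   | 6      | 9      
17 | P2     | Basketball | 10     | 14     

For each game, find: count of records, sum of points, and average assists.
SELECT game,
       COUNT(*) as cnt,
       SUM(points) as total_points,
       AVG(assists) as avg_assists
FROM scores
GROUP BY game

Result:
  Baseball: 8 records, 177 total points, 6.13 avg assists
  Basketball: 2 records, 27 total points, 12.00 avg assists
  Football: 1 records, 20 total points, 7.00 avg assists
  Rugby: 1 records, 30 total points, 7.00 avg assists
  Soccer: 4 records, 60 total points, 7.50 avg assists
  Tennis: 1 records, 38 total points, 9.00 avg assists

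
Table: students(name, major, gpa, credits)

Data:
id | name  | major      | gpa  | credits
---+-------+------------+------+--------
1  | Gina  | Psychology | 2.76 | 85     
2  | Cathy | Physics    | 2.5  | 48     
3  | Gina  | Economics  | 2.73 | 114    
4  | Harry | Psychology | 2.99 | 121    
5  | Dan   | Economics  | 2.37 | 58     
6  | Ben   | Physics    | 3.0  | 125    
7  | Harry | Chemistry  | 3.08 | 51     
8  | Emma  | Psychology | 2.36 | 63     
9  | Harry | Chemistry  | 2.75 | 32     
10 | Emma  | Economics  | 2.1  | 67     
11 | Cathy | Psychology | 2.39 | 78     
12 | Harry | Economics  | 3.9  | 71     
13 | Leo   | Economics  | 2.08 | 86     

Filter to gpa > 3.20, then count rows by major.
SELECT major, COUNT(*)
FROM students
WHERE gpa > 3.20
GROUP BY major

Note: WHERE filters rows before grouping.

Result:
  Economics: 1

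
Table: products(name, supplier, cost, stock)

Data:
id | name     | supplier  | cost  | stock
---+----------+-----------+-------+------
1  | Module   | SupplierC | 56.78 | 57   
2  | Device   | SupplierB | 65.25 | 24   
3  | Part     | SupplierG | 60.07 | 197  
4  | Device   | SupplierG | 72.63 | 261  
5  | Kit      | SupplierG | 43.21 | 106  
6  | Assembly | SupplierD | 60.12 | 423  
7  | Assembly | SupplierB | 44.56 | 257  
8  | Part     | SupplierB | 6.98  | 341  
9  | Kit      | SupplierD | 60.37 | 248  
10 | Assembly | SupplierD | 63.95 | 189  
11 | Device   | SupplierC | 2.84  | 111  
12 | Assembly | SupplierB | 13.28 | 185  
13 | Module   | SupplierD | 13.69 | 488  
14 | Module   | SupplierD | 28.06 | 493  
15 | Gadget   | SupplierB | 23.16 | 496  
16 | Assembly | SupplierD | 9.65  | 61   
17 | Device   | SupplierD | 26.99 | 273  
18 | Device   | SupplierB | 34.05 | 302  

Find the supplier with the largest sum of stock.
SELECT supplier, SUM(stock) as val
FROM products
GROUP BY supplier
ORDER BY val DESC
LIMIT 1

Result: SupplierD with sum(stock) = 2175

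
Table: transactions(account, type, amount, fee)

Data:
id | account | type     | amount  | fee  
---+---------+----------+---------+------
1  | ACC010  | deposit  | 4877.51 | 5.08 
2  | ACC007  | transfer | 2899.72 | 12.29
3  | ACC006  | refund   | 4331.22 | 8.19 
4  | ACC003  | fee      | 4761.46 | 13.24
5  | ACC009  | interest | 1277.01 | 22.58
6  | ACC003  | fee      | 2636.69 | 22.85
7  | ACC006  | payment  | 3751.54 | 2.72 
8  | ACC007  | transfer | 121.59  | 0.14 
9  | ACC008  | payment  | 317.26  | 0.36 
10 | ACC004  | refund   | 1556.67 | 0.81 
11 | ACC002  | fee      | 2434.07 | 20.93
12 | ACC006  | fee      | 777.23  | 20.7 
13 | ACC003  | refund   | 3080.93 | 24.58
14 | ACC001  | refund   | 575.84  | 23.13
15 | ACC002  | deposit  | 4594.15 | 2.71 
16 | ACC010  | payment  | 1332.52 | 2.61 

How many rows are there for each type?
SELECT type, COUNT(*) as count
FROM transactions
GROUP BY type

Result:
  deposit: 2
  fee: 4
  interest: 1
  payment: 3
  refund: 4
  transfer: 2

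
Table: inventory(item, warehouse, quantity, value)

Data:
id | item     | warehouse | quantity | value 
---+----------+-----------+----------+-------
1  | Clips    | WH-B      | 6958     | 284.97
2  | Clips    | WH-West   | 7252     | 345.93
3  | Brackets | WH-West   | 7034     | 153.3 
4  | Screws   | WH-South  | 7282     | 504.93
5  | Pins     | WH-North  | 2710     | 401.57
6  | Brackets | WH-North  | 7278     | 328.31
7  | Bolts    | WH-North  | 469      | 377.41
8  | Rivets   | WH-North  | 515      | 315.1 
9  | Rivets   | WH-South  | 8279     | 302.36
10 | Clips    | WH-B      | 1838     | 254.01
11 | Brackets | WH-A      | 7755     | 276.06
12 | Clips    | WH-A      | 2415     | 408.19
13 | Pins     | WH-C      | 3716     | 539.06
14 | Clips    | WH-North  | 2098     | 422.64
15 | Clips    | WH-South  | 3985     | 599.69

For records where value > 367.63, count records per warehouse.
SELECT warehouse, COUNT(*)
FROM inventory
WHERE value > 367.63
GROUP BY warehouse

Note: WHERE filters rows before grouping.

Result:
  WH-A: 1
  WH-C: 1
  WH-North: 3
  WH-South: 2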